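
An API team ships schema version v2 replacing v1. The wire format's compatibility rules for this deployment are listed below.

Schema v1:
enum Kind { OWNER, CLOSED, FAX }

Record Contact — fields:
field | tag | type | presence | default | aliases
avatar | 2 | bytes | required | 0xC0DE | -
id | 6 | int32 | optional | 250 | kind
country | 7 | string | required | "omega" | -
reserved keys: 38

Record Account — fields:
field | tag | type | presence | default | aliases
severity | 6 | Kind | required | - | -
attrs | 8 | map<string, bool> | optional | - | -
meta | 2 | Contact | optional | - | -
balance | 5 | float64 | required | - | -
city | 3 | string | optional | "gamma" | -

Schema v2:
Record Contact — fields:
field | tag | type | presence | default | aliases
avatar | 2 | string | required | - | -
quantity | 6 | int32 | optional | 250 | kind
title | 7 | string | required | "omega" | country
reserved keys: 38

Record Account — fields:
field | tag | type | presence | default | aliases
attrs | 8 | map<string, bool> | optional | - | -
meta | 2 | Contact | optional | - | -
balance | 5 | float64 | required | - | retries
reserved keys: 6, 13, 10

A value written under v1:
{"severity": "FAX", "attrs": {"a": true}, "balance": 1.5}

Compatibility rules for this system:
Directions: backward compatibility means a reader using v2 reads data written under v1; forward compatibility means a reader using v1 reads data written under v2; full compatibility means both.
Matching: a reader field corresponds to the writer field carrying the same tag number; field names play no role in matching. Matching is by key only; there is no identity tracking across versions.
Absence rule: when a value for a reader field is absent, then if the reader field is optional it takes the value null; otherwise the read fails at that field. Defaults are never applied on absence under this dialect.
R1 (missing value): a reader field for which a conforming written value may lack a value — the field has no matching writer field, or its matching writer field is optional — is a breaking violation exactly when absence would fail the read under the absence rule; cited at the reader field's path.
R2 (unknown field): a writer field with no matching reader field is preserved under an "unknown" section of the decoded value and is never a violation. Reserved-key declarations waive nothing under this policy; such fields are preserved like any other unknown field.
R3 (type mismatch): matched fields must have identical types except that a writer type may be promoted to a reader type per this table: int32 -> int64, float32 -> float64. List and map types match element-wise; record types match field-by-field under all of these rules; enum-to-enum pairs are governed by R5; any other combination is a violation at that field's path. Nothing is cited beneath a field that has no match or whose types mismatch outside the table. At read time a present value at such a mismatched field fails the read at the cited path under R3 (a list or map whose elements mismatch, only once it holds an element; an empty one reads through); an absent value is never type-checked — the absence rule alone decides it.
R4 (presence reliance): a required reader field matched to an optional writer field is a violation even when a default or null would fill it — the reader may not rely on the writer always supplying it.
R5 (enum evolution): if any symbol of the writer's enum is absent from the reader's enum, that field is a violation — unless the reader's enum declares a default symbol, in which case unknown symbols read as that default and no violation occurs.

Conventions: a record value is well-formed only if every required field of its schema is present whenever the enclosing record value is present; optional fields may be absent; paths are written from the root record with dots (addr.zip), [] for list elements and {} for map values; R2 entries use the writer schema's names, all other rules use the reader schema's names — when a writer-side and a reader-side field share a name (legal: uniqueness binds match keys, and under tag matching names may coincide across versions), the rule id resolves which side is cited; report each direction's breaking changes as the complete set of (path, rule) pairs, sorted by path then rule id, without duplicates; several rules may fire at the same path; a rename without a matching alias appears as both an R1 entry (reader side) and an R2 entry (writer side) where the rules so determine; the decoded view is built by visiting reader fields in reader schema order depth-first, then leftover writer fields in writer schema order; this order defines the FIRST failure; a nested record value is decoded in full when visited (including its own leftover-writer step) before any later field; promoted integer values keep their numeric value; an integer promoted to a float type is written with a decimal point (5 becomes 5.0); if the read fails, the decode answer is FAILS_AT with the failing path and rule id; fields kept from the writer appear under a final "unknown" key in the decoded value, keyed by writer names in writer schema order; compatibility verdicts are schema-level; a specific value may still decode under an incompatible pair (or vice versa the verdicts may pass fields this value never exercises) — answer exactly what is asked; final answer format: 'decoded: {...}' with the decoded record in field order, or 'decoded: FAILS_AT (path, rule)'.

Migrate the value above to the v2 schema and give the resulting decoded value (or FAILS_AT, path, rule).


in Account below, arrows point writer -> reader
decode walk for Account under reader schema v2:
  attrs := {"a": true}
  meta := null (absent, optional -> null)
  balance := 1.5
  writer severity: kept under "unknown"
  => decoded: {"attrs": {"a": true}, "meta": null, "balance": 1.5, "unknown": {"severity": "FAX"}}
ruling out the remaining Account differences:
  renamed field id to quantity in record Contact -> no rule fires on it and the decoded Account view is identical with or without it
  renamed field country to title in record Contact (alias country declared on the renamed field) -> no rule fires on it and the decoded Account view is identical with or without it
  field avatar in record Contact: type bytes changed to string (its default is dropped) -> shifts the Account verdicts, not this decode

decoded: {"attrs": {"a": true}, "meta": null, "balance": 1.5, "unknown": {"severity": "FAX"}}


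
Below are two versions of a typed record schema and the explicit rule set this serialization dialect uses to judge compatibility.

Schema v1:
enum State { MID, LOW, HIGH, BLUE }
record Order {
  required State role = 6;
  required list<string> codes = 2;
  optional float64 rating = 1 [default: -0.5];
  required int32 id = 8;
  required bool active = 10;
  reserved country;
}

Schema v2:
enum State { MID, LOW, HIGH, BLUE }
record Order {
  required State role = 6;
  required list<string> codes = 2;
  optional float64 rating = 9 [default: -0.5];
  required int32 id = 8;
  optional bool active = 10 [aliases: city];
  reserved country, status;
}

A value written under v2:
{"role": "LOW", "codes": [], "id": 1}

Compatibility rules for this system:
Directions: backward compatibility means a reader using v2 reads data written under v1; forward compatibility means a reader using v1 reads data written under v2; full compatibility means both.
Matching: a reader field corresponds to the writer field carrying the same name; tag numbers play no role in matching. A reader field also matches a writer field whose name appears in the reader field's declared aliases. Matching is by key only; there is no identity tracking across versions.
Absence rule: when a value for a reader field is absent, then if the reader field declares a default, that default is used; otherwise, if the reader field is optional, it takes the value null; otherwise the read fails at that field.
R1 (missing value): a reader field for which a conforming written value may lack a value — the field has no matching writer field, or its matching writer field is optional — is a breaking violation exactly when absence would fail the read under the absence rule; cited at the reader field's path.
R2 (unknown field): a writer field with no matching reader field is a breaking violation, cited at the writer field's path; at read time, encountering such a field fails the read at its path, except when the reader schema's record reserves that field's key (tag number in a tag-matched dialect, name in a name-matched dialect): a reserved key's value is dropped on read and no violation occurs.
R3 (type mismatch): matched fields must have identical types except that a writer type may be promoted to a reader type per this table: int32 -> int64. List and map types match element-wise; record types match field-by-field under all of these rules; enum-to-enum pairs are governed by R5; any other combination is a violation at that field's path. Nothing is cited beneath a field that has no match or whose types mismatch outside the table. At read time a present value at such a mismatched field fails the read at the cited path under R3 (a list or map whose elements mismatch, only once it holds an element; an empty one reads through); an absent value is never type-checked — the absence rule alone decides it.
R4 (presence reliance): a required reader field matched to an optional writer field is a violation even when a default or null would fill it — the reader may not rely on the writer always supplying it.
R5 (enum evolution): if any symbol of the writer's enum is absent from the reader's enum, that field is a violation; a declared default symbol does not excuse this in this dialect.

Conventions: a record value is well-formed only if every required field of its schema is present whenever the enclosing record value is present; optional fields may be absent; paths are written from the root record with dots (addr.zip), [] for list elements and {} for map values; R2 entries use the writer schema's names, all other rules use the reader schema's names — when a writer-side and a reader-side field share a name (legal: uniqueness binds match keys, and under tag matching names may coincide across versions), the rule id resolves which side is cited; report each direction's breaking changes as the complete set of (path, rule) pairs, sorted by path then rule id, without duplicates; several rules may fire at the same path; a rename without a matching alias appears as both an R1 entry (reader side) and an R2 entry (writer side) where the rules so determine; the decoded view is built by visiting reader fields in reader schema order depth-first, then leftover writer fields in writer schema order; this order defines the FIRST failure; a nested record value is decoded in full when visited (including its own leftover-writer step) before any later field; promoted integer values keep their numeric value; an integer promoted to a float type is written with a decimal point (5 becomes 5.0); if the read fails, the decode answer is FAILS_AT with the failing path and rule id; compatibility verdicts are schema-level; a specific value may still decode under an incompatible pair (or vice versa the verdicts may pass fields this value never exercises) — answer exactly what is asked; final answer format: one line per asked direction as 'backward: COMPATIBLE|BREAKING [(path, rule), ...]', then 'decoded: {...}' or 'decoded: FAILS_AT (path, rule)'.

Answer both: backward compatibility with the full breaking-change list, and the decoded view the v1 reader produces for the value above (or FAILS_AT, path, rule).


in Order below, arrows point writer -> reader
backward for Order (reader v2, writer v1):
  role: paired with writer role (State -> State; writer required)
  codes: paired with writer codes (list<string> -> list<string>; writer required)
  rating: paired with writer rating (float64 -> float64; writer optional)
  id: paired with writer id (int32 -> int32; writer required)
  active: paired with writer active (bool -> bool; writer required)
  => no violations; backward on Order: COMPATIBLE
decoding the Order value with the v1 reader:
  role := "LOW"
  codes := []
  rating := -0.5 (no value, default fills)
  id := 1
  read fails at active under R1 (no fill)
  => FAILS_AT (active, R1)
the other Order changes do not affect what is asked:
  field rating in record Order: tag 1 changed to 9 -> fires no rule on Order, leaving the asked answer as it is

backward: COMPATIBLE []; decoded: FAILS_AT (active, R1)


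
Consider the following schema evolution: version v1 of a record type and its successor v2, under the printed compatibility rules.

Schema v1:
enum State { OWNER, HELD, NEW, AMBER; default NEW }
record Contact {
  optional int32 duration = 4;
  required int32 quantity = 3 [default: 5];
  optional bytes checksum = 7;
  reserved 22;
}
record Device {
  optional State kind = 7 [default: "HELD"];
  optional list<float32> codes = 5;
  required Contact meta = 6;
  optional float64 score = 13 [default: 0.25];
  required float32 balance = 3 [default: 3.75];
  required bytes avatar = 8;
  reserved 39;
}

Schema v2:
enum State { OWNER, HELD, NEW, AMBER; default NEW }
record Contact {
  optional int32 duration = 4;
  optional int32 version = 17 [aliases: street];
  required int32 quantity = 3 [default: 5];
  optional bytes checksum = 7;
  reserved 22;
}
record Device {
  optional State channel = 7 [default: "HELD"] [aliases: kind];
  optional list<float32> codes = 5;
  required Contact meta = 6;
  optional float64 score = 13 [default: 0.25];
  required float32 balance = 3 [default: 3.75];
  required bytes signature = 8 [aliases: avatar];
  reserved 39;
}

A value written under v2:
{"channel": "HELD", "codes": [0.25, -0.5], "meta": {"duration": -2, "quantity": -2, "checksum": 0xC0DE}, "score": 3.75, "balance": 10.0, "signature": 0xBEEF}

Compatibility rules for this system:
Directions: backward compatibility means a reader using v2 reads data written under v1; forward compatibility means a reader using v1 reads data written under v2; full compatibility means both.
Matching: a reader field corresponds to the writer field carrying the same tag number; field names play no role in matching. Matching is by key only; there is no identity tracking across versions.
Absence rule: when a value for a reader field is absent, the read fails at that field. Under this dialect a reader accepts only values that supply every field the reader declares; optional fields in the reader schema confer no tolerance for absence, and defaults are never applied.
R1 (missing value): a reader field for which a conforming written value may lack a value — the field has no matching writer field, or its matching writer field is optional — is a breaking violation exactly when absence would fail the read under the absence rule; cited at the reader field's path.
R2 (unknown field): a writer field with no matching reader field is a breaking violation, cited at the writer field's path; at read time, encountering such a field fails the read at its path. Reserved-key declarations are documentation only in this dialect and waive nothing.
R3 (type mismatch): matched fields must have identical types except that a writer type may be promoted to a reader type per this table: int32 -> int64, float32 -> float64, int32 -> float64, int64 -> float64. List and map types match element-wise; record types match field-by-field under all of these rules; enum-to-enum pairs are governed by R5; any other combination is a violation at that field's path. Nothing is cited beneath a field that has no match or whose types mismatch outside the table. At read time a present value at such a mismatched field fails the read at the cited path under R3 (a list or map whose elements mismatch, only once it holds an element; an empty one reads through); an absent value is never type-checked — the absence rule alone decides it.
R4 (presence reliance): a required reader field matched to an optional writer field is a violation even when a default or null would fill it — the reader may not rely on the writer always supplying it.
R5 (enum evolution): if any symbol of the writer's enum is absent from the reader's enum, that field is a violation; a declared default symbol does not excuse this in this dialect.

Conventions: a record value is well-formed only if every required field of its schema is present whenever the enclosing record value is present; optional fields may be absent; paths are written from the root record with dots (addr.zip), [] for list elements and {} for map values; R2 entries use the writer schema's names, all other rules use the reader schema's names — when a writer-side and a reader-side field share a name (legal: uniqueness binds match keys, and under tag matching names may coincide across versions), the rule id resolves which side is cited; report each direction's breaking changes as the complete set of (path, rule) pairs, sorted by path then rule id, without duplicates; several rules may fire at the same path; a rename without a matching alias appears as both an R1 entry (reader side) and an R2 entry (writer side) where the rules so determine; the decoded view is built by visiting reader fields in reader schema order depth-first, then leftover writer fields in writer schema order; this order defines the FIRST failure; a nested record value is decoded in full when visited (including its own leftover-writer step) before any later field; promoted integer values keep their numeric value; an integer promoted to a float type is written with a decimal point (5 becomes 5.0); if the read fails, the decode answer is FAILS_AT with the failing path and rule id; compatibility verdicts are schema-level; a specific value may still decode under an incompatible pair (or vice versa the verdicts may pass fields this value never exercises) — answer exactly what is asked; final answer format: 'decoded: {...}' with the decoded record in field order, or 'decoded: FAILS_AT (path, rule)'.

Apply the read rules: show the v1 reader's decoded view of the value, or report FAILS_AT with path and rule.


decoded: {"kind": "HELD", "codes": [0.25, -0.5], "meta": {"duration": -2, "quantity": -2, "checksum": 0xC0DE}, "score": 3.75, "balance": 10.0, "avatar": 0xBEEF}

in Device below, arrows point writer -> reader
decode (reader v1):
  kind := "HELD" (from writer channel)
  codes := [0.25, -0.5]
  meta.duration := -2
  meta.quantity := -2
  meta.checksum := 0xC0DE
  score := 3.75
  balance := 10.0
  avatar := 0xBEEF (from writer signature)
  => decoded: {"kind": "HELD", "codes": [0.25, -0.5], "meta": {"duration": -2, "quantity": -2, "checksum": 0xC0DE}, "score": 3.75, "balance": 10.0, "avatar": 0xBEEF}
diffs on Device not affecting the asked answer:
  added field version to record Contact: optional int32, tag 17 (in v2 it sits immediately before quantity) -> affects the rule determinations only; this particular Device value decodes identically
  renamed field kind to channel in record Device (alias kind declared on the renamed field) -> affects the rule determinations only; this particular Device value decodes identically
  renamed field avatar to signature in record Device (alias avatar declared on the renamed field) -> inert under this dialect — no rule fires on Device and the result does not move


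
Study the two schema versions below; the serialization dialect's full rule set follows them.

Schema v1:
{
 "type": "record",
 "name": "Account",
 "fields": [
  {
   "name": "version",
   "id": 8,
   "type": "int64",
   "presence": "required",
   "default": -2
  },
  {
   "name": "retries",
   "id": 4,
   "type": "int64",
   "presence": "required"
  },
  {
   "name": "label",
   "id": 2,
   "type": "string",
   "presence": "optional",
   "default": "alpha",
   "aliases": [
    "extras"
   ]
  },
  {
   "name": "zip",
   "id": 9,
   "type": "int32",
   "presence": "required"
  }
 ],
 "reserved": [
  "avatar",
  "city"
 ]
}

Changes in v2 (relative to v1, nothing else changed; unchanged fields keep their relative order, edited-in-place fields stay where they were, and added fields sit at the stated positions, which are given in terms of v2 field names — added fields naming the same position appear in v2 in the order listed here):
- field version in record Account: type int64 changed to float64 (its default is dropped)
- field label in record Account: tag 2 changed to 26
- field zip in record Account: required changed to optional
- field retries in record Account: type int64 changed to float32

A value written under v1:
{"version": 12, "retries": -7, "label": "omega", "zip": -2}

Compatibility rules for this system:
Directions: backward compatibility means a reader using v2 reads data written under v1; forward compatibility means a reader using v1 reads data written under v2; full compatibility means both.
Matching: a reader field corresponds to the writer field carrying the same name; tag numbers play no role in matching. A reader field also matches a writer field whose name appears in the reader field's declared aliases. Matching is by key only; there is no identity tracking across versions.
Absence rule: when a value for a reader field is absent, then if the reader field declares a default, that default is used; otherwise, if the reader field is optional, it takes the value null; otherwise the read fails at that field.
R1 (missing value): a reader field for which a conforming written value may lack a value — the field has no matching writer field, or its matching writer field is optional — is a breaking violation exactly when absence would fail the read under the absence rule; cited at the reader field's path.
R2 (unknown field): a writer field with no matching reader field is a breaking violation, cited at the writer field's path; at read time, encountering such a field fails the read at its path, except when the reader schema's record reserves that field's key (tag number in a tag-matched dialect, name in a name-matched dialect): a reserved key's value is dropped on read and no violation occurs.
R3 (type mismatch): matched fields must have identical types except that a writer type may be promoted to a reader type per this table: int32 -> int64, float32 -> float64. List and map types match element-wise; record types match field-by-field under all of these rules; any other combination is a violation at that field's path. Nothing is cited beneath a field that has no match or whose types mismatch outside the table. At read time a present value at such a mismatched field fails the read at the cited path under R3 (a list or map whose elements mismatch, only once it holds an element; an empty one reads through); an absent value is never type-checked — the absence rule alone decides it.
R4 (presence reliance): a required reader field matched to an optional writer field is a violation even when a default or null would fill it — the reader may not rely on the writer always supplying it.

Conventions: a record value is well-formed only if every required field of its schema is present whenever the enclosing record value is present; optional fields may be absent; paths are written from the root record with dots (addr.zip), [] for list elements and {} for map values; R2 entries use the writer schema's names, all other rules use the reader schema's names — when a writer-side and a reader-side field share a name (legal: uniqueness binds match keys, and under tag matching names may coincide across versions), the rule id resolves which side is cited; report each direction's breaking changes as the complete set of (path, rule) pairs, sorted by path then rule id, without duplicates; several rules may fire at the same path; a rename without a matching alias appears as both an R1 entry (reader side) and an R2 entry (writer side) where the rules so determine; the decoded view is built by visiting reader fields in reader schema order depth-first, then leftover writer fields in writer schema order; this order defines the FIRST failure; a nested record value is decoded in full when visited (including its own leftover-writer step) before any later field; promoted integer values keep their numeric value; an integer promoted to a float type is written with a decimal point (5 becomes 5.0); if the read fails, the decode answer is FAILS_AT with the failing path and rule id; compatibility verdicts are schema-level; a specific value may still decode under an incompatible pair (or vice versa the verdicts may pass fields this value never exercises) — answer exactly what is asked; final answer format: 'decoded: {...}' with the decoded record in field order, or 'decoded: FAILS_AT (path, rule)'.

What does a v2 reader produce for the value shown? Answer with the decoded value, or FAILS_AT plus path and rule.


in Account below, arrows point writer -> reader
decode walk for Account under reader schema v2:
  read fails at version under R3
  => FAILS_AT (version, R3)
remaining Account differences; none change what is asked:
  field label in record Account: tag 2 changed to 26 -> no rule fires on it and the decoded Account view is identical with or without it
  field zip in record Account: required changed to optional -> matters for Account compatibility verdicts, not for this value's decode
  field retries in record Account: type int64 changed to float32 -> matters for Account compatibility verdicts, not for this value's decode

decoded: FAILS_AT (version, R3)


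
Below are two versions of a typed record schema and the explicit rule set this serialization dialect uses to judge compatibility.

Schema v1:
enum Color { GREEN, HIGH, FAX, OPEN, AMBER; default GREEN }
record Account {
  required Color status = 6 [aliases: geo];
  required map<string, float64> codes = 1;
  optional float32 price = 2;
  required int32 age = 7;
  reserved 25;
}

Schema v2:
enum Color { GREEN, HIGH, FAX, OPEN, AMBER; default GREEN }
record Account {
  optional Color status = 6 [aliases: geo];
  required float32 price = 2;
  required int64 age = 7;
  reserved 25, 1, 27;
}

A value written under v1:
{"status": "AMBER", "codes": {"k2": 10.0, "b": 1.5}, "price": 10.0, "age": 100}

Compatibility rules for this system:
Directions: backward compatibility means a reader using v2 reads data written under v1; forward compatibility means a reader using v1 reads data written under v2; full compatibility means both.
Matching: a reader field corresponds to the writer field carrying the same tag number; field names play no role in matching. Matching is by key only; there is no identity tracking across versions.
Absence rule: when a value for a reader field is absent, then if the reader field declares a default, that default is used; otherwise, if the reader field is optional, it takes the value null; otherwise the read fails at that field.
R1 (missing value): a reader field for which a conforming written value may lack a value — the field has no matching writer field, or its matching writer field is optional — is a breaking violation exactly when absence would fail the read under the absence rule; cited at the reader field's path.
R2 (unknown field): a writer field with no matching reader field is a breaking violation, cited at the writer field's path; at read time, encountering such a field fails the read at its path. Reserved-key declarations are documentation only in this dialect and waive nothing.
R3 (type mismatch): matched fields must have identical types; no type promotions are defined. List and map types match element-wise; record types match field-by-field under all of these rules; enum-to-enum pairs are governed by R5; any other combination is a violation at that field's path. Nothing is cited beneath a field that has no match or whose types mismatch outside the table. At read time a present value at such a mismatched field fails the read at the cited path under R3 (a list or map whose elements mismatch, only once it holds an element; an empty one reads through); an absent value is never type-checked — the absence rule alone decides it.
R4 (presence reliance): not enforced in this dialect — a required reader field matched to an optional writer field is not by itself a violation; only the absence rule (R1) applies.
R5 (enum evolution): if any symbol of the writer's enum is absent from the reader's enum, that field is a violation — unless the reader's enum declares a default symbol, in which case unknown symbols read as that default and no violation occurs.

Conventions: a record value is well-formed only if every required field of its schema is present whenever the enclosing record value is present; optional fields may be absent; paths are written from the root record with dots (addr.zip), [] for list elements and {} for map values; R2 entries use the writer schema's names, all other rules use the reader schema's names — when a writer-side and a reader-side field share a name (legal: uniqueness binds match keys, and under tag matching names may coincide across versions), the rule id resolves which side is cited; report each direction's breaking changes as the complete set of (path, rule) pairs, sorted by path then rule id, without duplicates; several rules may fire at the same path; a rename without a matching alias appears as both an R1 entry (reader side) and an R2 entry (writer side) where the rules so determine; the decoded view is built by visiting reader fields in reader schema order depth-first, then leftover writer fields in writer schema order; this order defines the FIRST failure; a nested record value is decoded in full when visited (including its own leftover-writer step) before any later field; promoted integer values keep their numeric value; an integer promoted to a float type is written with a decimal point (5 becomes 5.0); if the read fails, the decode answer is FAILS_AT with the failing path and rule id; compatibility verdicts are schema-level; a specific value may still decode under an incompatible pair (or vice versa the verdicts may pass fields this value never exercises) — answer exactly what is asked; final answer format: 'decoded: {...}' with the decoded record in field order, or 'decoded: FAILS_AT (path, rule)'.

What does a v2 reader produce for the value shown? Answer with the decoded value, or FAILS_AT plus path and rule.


in Account below, arrows point writer -> reader
migrating the Account value to v2:
  status := "AMBER"
  price := 10.0
  read fails at age under R3
  => FAILS_AT (age, R3)
the other Account changes do not affect what is asked:
  field status in record Account: required changed to optional -> shifts the Account verdicts, not this decode
  field price in record Account: optional changed to required -> shifts the Account verdicts, not this decode
  removed field codes from record Account (its key 1 joins the reserved list) -> shifts the Account verdicts, not this decode

decoded: FAILS_AT (age, R3)


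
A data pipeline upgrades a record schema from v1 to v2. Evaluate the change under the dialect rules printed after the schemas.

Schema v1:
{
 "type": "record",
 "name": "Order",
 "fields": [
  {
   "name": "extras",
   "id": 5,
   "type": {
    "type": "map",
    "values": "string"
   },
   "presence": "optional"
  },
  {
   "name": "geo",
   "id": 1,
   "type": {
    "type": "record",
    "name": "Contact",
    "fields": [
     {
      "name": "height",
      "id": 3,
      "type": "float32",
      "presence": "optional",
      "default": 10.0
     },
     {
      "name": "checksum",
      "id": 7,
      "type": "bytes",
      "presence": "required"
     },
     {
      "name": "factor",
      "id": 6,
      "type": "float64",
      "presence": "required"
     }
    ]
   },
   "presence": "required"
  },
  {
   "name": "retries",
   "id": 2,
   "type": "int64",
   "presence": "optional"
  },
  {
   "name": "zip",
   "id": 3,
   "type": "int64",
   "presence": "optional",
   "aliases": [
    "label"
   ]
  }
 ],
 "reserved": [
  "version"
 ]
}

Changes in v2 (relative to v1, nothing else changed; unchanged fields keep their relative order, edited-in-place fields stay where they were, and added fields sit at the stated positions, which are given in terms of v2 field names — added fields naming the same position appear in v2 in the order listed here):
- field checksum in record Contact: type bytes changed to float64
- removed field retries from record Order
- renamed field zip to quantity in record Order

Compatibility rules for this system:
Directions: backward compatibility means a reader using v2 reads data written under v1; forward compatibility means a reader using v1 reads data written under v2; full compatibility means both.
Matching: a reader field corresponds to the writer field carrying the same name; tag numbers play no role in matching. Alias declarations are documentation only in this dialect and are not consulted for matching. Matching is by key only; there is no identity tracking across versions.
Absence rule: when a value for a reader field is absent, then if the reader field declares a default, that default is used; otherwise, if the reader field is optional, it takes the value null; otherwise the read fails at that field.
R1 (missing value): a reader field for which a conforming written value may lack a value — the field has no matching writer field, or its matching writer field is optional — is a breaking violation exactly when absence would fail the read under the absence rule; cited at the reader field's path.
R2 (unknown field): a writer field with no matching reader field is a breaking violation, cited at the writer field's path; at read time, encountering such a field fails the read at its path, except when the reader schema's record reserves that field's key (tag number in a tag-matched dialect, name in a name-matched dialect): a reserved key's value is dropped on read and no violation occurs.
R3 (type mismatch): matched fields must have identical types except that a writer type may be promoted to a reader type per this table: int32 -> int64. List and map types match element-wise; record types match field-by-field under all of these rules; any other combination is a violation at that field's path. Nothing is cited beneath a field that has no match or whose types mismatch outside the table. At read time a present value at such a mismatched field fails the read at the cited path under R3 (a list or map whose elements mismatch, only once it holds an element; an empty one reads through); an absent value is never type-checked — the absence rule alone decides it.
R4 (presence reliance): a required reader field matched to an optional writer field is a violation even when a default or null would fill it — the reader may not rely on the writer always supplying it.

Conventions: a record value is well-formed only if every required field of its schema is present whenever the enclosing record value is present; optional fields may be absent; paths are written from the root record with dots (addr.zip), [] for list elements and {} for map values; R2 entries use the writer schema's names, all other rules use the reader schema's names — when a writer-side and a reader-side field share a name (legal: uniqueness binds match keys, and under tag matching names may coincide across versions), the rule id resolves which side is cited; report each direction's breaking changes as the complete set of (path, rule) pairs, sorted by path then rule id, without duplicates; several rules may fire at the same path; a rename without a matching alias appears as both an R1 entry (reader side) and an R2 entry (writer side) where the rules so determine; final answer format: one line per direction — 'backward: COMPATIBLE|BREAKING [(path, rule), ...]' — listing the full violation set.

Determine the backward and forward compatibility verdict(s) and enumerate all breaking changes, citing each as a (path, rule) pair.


each type pair in Order: writer, then reader
checking backward for Order: reader v2 against writer v1:
  extras: paired with writer extras (map<string, string> -> map<string, string>; writer optional)
  geo: paired with writer geo (Contact -> Contact; writer required)
  quantity: no writer-side match
  writer retries: unknown to reader
  writer zip: unknown to reader
  geo.height: paired with writer geo.height (float32 -> float32; writer optional)
  geo.checksum: paired with writer geo.checksum (bytes -> float64; writer required)
  geo.factor: paired with writer geo.factor (float64 -> float64; writer required)
  R3 fires at geo.checksum
  R2 fires at retries
  R2 fires at zip
  => backward verdict for Order: BREAKING, 3 violation(s)
checking forward for Order: reader v1 against writer v2:
  extras: paired with writer extras (map<string, string> -> map<string, string>; writer optional)
  geo: paired with writer geo (Contact -> Contact; writer required)
  retries: no writer-side match
  zip: no writer-side match
  writer quantity: unknown to reader
  geo.height: paired with writer geo.height (float32 -> float32; writer optional)
  geo.checksum: paired with writer geo.checksum (float64 -> bytes; writer required)
  geo.factor: paired with writer geo.factor (float64 -> float64; writer required)
  R3 fires at geo.checksum
  R2 fires at quantity
  => forward verdict for Order: BREAKING, 2 violation(s)

backward: BREAKING [(geo.checksum, R3), (retries, R2), (zip, R2)]; forward: BREAKING [(geo.checksum, R3), (quantity, R2)]


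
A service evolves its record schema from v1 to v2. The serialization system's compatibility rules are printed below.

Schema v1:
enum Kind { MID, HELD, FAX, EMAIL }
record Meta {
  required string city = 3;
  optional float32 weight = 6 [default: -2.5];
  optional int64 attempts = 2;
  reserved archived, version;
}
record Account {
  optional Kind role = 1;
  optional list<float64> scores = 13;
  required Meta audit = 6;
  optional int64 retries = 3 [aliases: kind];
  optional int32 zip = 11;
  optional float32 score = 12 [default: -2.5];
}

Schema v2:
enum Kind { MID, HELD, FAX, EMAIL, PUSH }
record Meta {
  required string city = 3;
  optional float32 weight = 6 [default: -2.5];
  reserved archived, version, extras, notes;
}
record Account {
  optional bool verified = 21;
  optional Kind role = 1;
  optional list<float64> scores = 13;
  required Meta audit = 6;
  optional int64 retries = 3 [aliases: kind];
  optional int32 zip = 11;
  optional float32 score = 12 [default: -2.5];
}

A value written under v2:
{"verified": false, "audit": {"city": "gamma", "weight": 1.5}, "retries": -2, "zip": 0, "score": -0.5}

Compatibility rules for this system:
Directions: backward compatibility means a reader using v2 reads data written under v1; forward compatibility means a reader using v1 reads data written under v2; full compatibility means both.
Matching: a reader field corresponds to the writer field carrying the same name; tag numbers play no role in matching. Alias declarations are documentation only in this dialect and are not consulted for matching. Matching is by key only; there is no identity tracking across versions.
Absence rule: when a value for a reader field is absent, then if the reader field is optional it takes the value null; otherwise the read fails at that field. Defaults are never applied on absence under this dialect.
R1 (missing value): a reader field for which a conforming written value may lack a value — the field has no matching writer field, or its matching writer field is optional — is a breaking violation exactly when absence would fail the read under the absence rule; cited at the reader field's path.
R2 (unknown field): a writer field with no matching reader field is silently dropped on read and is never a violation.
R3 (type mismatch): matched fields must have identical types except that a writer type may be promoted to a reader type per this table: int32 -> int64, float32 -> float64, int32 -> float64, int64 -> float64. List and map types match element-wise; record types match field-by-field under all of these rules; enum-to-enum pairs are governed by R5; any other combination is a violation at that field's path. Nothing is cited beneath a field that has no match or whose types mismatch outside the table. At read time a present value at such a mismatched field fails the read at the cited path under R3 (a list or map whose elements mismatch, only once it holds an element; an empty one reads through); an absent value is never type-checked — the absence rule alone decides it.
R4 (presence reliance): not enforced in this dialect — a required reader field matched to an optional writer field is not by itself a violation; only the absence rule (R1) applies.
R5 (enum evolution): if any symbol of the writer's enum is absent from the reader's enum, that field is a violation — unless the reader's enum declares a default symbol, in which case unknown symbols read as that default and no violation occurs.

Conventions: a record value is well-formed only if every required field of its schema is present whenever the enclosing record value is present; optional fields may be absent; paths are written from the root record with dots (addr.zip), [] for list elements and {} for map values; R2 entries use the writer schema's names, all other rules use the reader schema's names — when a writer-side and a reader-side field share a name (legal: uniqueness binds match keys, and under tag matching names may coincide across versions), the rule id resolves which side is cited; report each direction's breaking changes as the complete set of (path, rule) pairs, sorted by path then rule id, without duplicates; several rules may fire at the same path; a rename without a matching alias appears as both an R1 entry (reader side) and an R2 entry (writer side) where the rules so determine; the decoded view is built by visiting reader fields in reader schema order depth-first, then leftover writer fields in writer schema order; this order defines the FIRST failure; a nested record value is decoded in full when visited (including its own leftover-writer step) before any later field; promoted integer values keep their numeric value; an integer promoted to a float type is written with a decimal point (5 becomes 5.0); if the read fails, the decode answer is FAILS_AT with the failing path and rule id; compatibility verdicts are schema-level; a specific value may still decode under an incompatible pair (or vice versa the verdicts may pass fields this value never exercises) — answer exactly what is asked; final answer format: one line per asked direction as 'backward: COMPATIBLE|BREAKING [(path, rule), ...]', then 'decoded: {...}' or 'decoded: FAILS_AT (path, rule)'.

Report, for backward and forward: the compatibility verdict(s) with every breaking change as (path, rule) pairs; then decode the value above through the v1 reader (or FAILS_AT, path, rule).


backward: COMPATIBLE []; forward: BREAKING [(role, R5)]; decoded: {"role": null, "scores": null, "audit": {"city": "gamma", "weight": 1.5, "attempts": null}, "retries": -2, "zip": 0, "score": -0.5}

the writer's type comes first in each Account pair
checking backward for Account: reader v2 against writer v1:
  no writer field matches reader verified
  role: paired with writer role (Kind -> Kind; writer optional)
  scores: paired with writer scores (list<float64> -> list<float64>; writer optional)
  audit: paired with writer audit (Meta -> Meta; writer required)
  retries: paired with writer retries (int64 -> int64; writer optional)
  zip: paired with writer zip (int32 -> int32; writer optional)
  score: paired with writer score (float32 -> float32; writer optional)
  audit.city: paired with writer audit.city (string -> string; writer required)
  audit.weight: paired with writer audit.weight (float32 -> float32; writer optional)
  writer audit.attempts: unknown to reader
  => backward: COMPATIBLE
checking forward for Account: reader v1 against writer v2:
  role: paired with writer role (Kind -> Kind; writer optional)
  scores: paired with writer scores (list<float64> -> list<float64>; writer optional)
  audit: paired with writer audit (Meta -> Meta; writer required)
  retries: paired with writer retries (int64 -> int64; writer optional)
  zip: paired with writer zip (int32 -> int32; writer optional)
  score: paired with writer score (float32 -> float32; writer optional)
  writer verified: unknown to reader
  audit.city: paired with writer audit.city (string -> string; writer required)
  audit.weight: paired with writer audit.weight (float32 -> float32; writer optional)
  no writer field matches reader audit.attempts
  breaking: (role, R5)
  => forward verdict for Account: BREAKING, 1 violation(s)
decode (reader v1):
  role := null (absent, optional -> null)
  scores := null (absent, optional -> null)
  audit.city := "gamma"
  audit.weight := 1.5
  audit.attempts := null (absent, optional -> null)
  retries := -2
  zip := 0
  score := -0.5
  writer verified: unknown -> dropped
  => decoded: {"role": null, "scores": null, "audit": {"city": "gamma", "weight": 1.5, "attempts": null}, "retries": -2, "zip": 0, "score": -0.5}
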